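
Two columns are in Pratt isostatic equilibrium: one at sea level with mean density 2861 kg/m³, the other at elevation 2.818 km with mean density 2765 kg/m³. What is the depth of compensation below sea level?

81.2 km

ρ_ref D = ρ (D + h) → D (ρ_ref − ρ) = ρ h.
D = ρ h/(ρ_ref − ρ) = 2765 × 2.818 km/(2861 − 2765) = 81.2 km.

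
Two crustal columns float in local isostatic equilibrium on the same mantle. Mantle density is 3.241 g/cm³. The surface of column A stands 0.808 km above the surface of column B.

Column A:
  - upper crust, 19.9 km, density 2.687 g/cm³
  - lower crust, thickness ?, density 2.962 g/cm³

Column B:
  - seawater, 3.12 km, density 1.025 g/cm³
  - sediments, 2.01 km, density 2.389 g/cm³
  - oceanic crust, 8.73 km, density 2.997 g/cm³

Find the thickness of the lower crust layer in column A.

8.43 km

Take the compensation level at the base of the deeper column (depth z_c below the surface of column A) and equate Σ ρ_i t_i down to z_c; mantle fills any gap and the z_c terms cancel.
Column A: 19.9×2.687 + x×2.962 + (z_c − 19.9 − x)×3.241
Column B: 0.808×0 + 3.12×1.025 + 2.01×2.389 + 8.73×2.997 + (z_c − 0.808 − 13.86)×3.241
The z_c×3.241 term appears on both sides and cancels. Collect the known terms of each column as K = Σ(ρt)_known − 3.241 × (depth of known layers): K_A = 53.4713 − 3.241×19.9 = −11.0246; K_B = 34.1637 − 3.241×(0.808 + 13.86) = −13.375288.
Balance: K_A − x×(3.241 − 2.962) = K_B, so x = (K_A − K_B)/(3.241 − 2.962) = 2.35069/0.279 = 8.43 km.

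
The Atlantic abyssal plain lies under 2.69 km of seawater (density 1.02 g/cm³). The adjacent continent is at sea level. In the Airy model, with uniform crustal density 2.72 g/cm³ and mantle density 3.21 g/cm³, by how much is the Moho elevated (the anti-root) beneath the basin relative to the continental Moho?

9.33 km

By Archimedes' principle applied to the lithosphere: replacing crust with seawater at the top is compensated by replacing crust with mantle at the base: d (ρ_c − ρ_w) = a (ρ_m − ρ_c).
a = d (ρ_c − ρ_w)/(ρ_m − ρ_c) = 2.69 km × 1.7/0.49 = 9.33 km.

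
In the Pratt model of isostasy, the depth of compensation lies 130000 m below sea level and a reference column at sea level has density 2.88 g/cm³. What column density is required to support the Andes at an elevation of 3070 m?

2.81 g/cm³

Pratt balance: ρ_ref D = ρ (D + h).
ρ = ρ_ref D/(D + h) = 2.88 × 130000 m/(130000 m + 3070 m) = 2.81 g/cm³.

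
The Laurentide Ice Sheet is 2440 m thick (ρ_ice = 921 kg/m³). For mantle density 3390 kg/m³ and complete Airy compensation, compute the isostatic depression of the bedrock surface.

By Archimedes' principle applied to the lithosphere: the ice load ρ_ice t is balanced by mantle displaced below, ρ_m s.
s = t ρ_ice / ρ_m = 2440 m × 921/3390 = 663 m.

663 m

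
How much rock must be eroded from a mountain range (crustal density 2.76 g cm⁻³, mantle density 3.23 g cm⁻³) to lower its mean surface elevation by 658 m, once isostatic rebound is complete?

Net drop Δ = e − u = e − e ρ_c/ρ_m = e (ρ_m − ρ_c)/ρ_m.
e = Δ ρ_m/(ρ_m − ρ_c) = 658 m × 3.23/0.47 = 4520 m.

4520 m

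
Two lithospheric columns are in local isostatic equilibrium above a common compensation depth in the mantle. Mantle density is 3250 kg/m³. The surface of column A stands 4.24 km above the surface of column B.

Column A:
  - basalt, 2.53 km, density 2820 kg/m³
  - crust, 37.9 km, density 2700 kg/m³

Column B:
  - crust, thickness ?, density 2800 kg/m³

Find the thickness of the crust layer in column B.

Take the compensation level at the base of the deeper column (depth z_c below the surface of column A) and equate Σ ρ_i t_i down to z_c; mantle fills any gap and the z_c terms cancel.
Column A: 2.53×2820 + 37.9×2700 + (z_c − 40.43)×3250
Column B: 4.24×0 + x×2800 + (z_c − 4.24 − 0 − x)×3250
The z_c×3250 term appears on both sides and cancels. Collect the known terms of each column as K = Σ(ρt)_known − 3250 × (depth of known layers): K_A = 109464.6 − 3250×40.43 = −21932.9; K_B = 0 − 3250×(4.24 + 0) = −13780.
Balance: K_A = K_B − x×(3250 − 2800), so x = (K_B − K_A)/(3250 − 2800) = 8152.9/450 = 18.1 km.

18.1 km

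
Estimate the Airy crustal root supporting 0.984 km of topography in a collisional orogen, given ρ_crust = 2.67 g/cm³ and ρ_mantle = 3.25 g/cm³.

4.53 km

By Archimedes' principle applied to the lithosphere: the weight of the topography is balanced by the buoyancy of the root, ρ_c h = (ρ_m − ρ_c) r.
r = h · ρ_c / (ρ_m − ρ_c) = 0.984 km × 2.67 / (3.25 − 2.67) = 4.53 km.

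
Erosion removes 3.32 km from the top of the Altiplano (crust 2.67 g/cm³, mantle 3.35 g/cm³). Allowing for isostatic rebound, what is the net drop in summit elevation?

0.674 km

Rebound u = e ρ_c/ρ_m = 3.32 km × 2.67/3.35 = 2.646 km.
Net surface drop = e − u = 3.32 km − 2.646 km = e (ρ_m − ρ_c)/ρ_m = 0.674 km.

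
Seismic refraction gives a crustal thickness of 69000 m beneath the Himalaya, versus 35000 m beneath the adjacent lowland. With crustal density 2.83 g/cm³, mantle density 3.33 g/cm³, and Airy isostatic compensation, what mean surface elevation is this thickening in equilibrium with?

Excess crust Δ = 69000 m − 35000 m = 34000 m, split between elevation h and root r with h + r = Δ.
Airy balance ρ_c h = (ρ_m − ρ_c) r gives r = h ρ_c/(ρ_m − ρ_c), so h (1 + ρ_c/(ρ_m − ρ_c)) = Δ, i.e. h = Δ (ρ_m − ρ_c)/ρ_m.
h = 34000 m × 0.5/3.33 = 5110 m.

5110 m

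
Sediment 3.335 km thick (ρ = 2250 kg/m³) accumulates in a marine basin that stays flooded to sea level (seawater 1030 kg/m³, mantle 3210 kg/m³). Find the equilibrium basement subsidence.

Submarine loading: the sediment displaces seawater, and the subsidence is in turn flooded, so s (ρ_m − ρ_w) = t (ρ_sed − ρ_w).
s = 3.335 km × (2250 − 1030) / (3210 − 1030) = 1.87 km.

1.87 km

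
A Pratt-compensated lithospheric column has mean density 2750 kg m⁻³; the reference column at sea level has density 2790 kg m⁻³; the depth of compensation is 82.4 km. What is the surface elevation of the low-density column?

1.2 km

ρ_ref D = ρ (D + h) → h = D (ρ_ref − ρ)/ρ.
h = 82.4 km × (2790 − 2750)/2750 = 1.2 km.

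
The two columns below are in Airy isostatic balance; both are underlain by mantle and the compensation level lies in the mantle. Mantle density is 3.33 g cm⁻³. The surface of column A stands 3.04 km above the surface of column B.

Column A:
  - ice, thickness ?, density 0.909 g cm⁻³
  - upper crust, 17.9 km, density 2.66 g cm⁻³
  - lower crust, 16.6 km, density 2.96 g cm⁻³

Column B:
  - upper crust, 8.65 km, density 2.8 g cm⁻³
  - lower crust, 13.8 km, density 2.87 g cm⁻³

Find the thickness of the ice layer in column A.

Take the compensation level at the base of the deeper column (depth z_c below the surface of column A) and equate Σ ρ_i t_i down to z_c; mantle fills any gap and the z_c terms cancel.
Column A: x×0.909 + 17.9×2.66 + 16.6×2.96 + (z_c − 34.5 − x)×3.33
Column B: 3.04×0 + 8.65×2.8 + 13.8×2.87 + (z_c − 3.04 − 22.45)×3.33
The z_c×3.33 term appears on both sides and cancels. Collect the known terms of each column as K = Σ(ρt)_known − 3.33 × (depth of known layers): K_A = 96.75 − 3.33×34.5 = −18.135; K_B = 63.826 − 3.33×(3.04 + 22.45) = −21.0557.
Balance: K_A − x×(3.33 − 0.909) = K_B, so x = (K_A − K_B)/(3.33 − 0.909) = 2.9207/2.421 = 1.21 km.

1.21 km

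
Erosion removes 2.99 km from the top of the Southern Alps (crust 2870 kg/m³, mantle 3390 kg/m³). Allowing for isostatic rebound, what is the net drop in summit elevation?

Rebound u = e ρ_c/ρ_m = 2.99 km × 2870/3390 = 2.531 km.
Net surface drop = e − u = 2.99 km − 2.531 km = e (ρ_m − ρ_c)/ρ_m = 0.459 km.

0.459 km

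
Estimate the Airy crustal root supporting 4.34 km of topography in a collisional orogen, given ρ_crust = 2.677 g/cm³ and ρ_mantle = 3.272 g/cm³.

By Archimedes' principle applied to the lithosphere: the weight of the topography is balanced by the buoyancy of the root, ρ_c h = (ρ_m − ρ_c) r.
r = h · ρ_c / (ρ_m − ρ_c) = 4.34 km × 2.677 / (3.272 − 2.677) = 19.5 km.

19.5 km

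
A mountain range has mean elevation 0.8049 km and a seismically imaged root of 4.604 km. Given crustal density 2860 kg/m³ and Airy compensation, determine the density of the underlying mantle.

Airy balance: ρ_c h = (ρ_m − ρ_c) r → ρ_m = ρ_c (1 + h/r).
ρ_m = 2860 × (1 + 0.8049 km/4.604 km) = 3360 kg/m³.

3360 kg/m³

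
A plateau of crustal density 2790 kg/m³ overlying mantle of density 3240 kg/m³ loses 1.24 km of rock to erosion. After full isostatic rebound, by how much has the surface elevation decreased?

0.172 km

Rebound u = e ρ_c/ρ_m = 1.24 km × 2790/3240 = 1.068 km.
Net surface drop = e − u = 1.24 km − 1.068 km = e (ρ_m − ρ_c)/ρ_m = 0.172 km.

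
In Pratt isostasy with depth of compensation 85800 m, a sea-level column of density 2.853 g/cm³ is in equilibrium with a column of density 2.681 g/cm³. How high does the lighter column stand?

ρ_ref D = ρ (D + h) → h = D (ρ_ref − ρ)/ρ.
h = 85800 m × (2.853 − 2.681)/2.681 = 5500 m.

5500 m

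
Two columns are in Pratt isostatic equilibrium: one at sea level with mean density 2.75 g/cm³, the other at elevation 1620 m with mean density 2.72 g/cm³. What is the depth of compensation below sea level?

ρ_ref D = ρ (D + h) → D (ρ_ref − ρ) = ρ h.
D = ρ h/(ρ_ref − ρ) = 2.72 × 1620 m/(2.75 − 2.72) = 147000 m.

147000 m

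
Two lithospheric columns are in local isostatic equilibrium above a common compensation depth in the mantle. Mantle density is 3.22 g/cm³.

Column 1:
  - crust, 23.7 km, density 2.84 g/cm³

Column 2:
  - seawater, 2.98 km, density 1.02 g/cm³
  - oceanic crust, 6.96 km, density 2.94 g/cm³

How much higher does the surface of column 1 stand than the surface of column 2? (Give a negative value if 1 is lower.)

0.156 km

For any compensation level in the mantle, the mantle terms cancel and isostasy reduces to e = (Σt_1 − Σt_2) − (Σ(ρt)_1 − Σ(ρt)_2) / ρ_m.
Σt_1 = 23.7 km; Σt_2 = 9.94 km; Σ(ρt)_1 = 67.308; Σ(ρt)_2 = 23.502 (in km·g/cm³).
e = (23.7 − 9.94) − (67.308 − 23.502) / 3.22 = 0.156 km.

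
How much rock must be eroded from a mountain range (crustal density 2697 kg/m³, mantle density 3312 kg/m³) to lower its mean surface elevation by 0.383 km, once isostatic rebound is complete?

Net drop Δ = e − u = e − e ρ_c/ρ_m = e (ρ_m − ρ_c)/ρ_m.
e = Δ ρ_m/(ρ_m − ρ_c) = 0.383 km × 3312/615 = 2.06 km.

2.06 km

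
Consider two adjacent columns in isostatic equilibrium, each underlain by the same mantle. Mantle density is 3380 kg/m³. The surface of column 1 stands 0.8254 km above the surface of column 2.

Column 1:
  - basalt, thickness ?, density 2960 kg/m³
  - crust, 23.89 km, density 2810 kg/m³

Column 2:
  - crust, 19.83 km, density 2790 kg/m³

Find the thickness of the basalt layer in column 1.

2.08 km

Take the compensation level at the base of the deeper column (depth z_c below the surface of column 1) and equate Σ ρ_i t_i down to z_c; mantle fills any gap and the z_c terms cancel.
Column 1: x×2960 + 23.89×2810 + (z_c − 23.89 − x)×3380
Column 2: 0.8254×0 + 19.83×2790 + (z_c − 0.8254 − 19.83)×3380
The z_c×3380 term appears on both sides and cancels. Collect the known terms of each column as K = Σ(ρt)_known − 3380 × (depth of known layers): K_1 = 67130.9 − 3380×23.89 = −13617.3; K_2 = 55325.7 − 3380×(0.8254 + 19.83) = −14489.552.
Balance: K_1 − x×(3380 − 2960) = K_2, so x = (K_1 − K_2)/(3380 − 2960) = 872.252/420 = 2.08 km.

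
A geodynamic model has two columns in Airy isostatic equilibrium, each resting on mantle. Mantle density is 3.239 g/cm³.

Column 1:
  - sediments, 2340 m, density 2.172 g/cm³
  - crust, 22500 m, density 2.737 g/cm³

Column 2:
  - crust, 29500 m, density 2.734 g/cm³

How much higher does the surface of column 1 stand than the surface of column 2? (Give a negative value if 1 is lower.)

For any compensation level in the mantle, the mantle terms cancel and isostasy reduces to e = (Σt_1 − Σt_2) − (Σ(ρt)_1 − Σ(ρt)_2) / ρ_m.
Σt_1 = 24840 m; Σt_2 = 29500 m; Σ(ρt)_1 = 66664.98; Σ(ρt)_2 = 80653 (in m·g/cm³).
e = (24840 − 29500) − (66664.98 − 80653) / 3.239 = −341 m.

−341 m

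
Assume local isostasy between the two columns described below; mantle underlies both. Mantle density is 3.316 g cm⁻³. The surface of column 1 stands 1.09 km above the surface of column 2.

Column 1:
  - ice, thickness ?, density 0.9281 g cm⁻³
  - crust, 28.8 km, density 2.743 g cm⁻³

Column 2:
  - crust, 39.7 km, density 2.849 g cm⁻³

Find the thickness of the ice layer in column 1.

Take the compensation level at the base of the deeper column (depth z_c below the surface of column 1) and equate Σ ρ_i t_i down to z_c; mantle fills any gap and the z_c terms cancel.
Column 1: x×0.9281 + 28.8×2.743 + (z_c − 28.8 − x)×3.316
Column 2: 1.09×0 + 39.7×2.849 + (z_c − 1.09 − 39.7)×3.316
The z_c×3.316 term appears on both sides and cancels. Collect the known terms of each column as K = Σ(ρt)_known − 3.316 × (depth of known layers): K_1 = 78.9984 − 3.316×28.8 = −16.5024; K_2 = 113.1053 − 3.316×(1.09 + 39.7) = −22.15434.
Balance: K_1 − x×(3.316 − 0.9281) = K_2, so x = (K_1 − K_2)/(3.316 − 0.9281) = 5.65194/2.3879 = 2.37 km.

2.37 km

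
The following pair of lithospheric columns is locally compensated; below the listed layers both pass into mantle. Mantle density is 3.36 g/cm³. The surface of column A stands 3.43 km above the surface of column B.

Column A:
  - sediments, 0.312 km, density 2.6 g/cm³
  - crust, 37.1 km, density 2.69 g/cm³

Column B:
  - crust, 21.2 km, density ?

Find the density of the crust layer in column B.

Take the compensation level at the base of the deeper column (depth z_c below the surface of column A) and equate Σ ρ_i t_i down to z_c; mantle fills any gap and the z_c terms cancel.
Column A: 0.312×2.6 + 37.1×2.69 + (z_c − 37.412)×3.36
Column B: 3.43×0 + 21.2×ρ + (z_c − 3.43 − 21.2)×3.36
The z_c×3.36 term appears on both sides and cancels. Collect the known terms of each column as K = Σ(ρt)_known − 3.36 × (depth of known layers): K_A = 100.6102 − 3.36×37.412 = −25.09412; K_B = 0 − 3.36×(3.43 + 21.2) = −82.7568.
Balance: K_A = K_B + 21.2×ρ, so ρ = (K_A − K_B)/21.2 = 57.6627/21.2 = 2.72 g/cm³.

2.72 g/cm³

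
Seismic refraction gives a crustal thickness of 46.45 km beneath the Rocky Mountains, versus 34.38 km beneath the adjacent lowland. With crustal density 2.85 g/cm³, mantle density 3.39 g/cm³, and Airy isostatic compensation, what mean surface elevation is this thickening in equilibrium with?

Excess crust Δ = 46.45 km − 34.38 km = 12.07 km, split between elevation h and root r with h + r = Δ.
Airy balance ρ_c h = (ρ_m − ρ_c) r gives r = h ρ_c/(ρ_m − ρ_c), so h (1 + ρ_c/(ρ_m − ρ_c)) = Δ, i.e. h = Δ (ρ_m − ρ_c)/ρ_m.
h = 12.07 km × 0.54/3.39 = 1.92 km.

1.92 km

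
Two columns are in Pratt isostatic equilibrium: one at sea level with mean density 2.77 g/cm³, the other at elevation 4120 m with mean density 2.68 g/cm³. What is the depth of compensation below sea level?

123000 m

ρ_ref D = ρ (D + h) → D (ρ_ref − ρ) = ρ h.
D = ρ h/(ρ_ref − ρ) = 2.68 × 4120 m/(2.77 − 2.68) = 123000 m.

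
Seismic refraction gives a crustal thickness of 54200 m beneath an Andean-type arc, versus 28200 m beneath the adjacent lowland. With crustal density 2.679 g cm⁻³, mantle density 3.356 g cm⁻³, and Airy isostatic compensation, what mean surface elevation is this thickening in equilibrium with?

Excess crust Δ = 54200 m − 28200 m = 26000 m, split between elevation h and root r with h + r = Δ.
Airy balance ρ_c h = (ρ_m − ρ_c) r gives r = h ρ_c/(ρ_m − ρ_c), so h (1 + ρ_c/(ρ_m − ρ_c)) = Δ, i.e. h = Δ (ρ_m − ρ_c)/ρ_m.
h = 26000 m × 0.677/3.356 = 5240 m.

5240 m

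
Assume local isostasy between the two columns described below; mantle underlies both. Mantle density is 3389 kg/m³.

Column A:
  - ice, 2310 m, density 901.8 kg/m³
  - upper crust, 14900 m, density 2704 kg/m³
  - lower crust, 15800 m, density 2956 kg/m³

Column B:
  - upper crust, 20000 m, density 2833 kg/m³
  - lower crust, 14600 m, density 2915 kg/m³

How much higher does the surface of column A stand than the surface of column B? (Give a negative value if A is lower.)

1400 m

For any compensation level in the mantle, the mantle terms cancel and isostasy reduces to e = (Σt_A − Σt_B) − (Σ(ρt)_A − Σ(ρt)_B) / ρ_m.
Σt_A = 33010 m; Σt_B = 34600 m; Σ(ρt)_A = 89077558; Σ(ρt)_B = 99219000 (in m·kg/m³).
e = (33010 − 34600) − (89077558 − 99219000) / 3389 = 1400 m.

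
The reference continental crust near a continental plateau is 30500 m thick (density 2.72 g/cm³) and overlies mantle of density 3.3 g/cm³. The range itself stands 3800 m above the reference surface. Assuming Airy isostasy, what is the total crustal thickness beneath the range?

52100 m

Root depth r = h ρ_c / (ρ_m − ρ_c) = 3800 m × 2.72 / 0.58 = 17820 m.
Total thickness = T + h + r = 30500 m + 3800 m + 17820 m = 52100 m.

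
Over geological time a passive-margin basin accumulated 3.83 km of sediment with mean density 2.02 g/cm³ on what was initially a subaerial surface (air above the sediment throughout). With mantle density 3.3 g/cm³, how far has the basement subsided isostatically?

2.34 km

Subaerial load: s = t ρ_sed / ρ_m = 3.83 km × 2.02/3.3 = 2.34 km.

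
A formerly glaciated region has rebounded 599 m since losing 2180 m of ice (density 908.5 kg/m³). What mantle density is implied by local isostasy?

3310 kg/m³

ρ_m = ρ_ice t / u = 908.5 × 2180 m/599 m = 3310 kg/m³.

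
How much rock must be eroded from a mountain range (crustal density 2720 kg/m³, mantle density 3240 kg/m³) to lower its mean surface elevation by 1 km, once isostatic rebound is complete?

Net drop Δ = e − u = e − e ρ_c/ρ_m = e (ρ_m − ρ_c)/ρ_m.
e = Δ ρ_m/(ρ_m − ρ_c) = 1 km × 3240/520 = 6.23 km.

6.23 km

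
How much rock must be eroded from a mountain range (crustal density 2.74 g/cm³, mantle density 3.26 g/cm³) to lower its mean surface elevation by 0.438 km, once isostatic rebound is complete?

2.75 km

Net drop Δ = e − u = e − e ρ_c/ρ_m = e (ρ_m − ρ_c)/ρ_m.
e = Δ ρ_m/(ρ_m − ρ_c) = 0.438 km × 3.26/0.52 = 2.75 km.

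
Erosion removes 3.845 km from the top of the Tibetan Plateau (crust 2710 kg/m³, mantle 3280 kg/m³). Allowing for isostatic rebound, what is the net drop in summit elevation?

0.668 km

Rebound u = e ρ_c/ρ_m = 3.845 km × 2710/3280 = 3.177 km.
Net surface drop = e − u = 3.845 km − 3.177 km = e (ρ_m − ρ_c)/ρ_m = 0.668 km.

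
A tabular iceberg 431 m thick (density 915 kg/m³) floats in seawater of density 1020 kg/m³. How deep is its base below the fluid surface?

Draft d = t ρ_obj/ρ_fluid = 431 m × 915/1020 = 387 m.

387 m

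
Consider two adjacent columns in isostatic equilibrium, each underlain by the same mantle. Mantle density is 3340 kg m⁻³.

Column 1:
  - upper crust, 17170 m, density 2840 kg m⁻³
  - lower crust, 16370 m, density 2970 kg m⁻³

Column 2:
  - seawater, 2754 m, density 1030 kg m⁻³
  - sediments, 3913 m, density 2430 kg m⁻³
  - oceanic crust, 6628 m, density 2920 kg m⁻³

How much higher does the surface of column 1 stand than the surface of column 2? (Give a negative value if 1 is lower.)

For any compensation level in the mantle, the mantle terms cancel and isostasy reduces to e = (Σt_1 − Σt_2) − (Σ(ρt)_1 − Σ(ρt)_2) / ρ_m.
Σt_1 = 33540 m; Σt_2 = 13295 m; Σ(ρt)_1 = 97381700; Σ(ρt)_2 = 31698970 (in m·kg m⁻³).
e = (33540 − 13295) − (97381700 − 31698970) / 3340 = 580 m.

580 m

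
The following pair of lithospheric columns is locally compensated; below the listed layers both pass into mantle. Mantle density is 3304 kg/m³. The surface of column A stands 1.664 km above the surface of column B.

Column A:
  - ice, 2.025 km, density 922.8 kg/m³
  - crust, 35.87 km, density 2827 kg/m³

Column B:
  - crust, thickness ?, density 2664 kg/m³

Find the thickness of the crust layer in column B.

25.7 km

Take the compensation level at the base of the deeper column (depth z_c below the surface of column A) and equate Σ ρ_i t_i down to z_c; mantle fills any gap and the z_c terms cancel.
Column A: 2.025×922.8 + 35.87×2827 + (z_c − 37.895)×3304
Column B: 1.664×0 + x×2664 + (z_c − 1.664 − 0 − x)×3304
The z_c×3304 term appears on both sides and cancels. Collect the known terms of each column as K = Σ(ρt)_known − 3304 × (depth of known layers): K_A = 103273.16 − 3304×37.895 = −21931.92; K_B = 0 − 3304×(1.664 + 0) = −5497.856.
Balance: K_A = K_B − x×(3304 − 2664), so x = (K_B − K_A)/(3304 − 2664) = 16434.1/640 = 25.7 km.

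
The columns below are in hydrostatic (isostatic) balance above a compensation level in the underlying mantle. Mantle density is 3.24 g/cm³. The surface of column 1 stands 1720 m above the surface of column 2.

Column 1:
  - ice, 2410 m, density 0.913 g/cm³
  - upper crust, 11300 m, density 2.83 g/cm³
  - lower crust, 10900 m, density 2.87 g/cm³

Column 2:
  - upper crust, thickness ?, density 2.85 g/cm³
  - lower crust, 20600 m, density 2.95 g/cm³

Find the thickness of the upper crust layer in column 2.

Take the compensation level at the base of the deeper column (depth z_c below the surface of column 1) and equate Σ ρ_i t_i down to z_c; mantle fills any gap and the z_c terms cancel.
Column 1: 2410×0.913 + 11300×2.83 + 10900×2.87 + (z_c − 24610)×3.24
Column 2: 1720×0 + x×2.85 + 20600×2.95 + (z_c − 1720 − 20600 − x)×3.24
The z_c×3.24 term appears on both sides and cancels. Collect the known terms of each column as K = Σ(ρt)_known − 3.24 × (depth of known layers): K_1 = 65462.33 − 3.24×24610 = −14274.07; K_2 = 60770 − 3.24×(1720 + 20600) = −11546.8.
Balance: K_1 = K_2 − x×(3.24 − 2.85), so x = (K_2 − K_1)/(3.24 − 2.85) = 2727.27/0.39 = 6990 m.

6990 m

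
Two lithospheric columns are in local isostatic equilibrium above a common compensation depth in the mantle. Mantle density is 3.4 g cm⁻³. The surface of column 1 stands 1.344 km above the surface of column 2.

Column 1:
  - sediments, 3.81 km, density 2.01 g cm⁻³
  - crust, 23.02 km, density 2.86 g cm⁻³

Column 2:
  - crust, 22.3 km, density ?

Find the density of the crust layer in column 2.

Take the compensation level at the base of the deeper column (depth z_c below the surface of column 1) and equate Σ ρ_i t_i down to z_c; mantle fills any gap and the z_c terms cancel.
Column 1: 3.81×2.01 + 23.02×2.86 + (z_c − 26.83)×3.4
Column 2: 1.344×0 + 22.3×ρ + (z_c − 1.344 − 22.3)×3.4
The z_c×3.4 term appears on both sides and cancels. Collect the known terms of each column as K = Σ(ρt)_known − 3.4 × (depth of known layers): K_1 = 73.4953 − 3.4×26.83 = −17.7267; K_2 = 0 − 3.4×(1.344 + 22.3) = −80.3896.
Balance: K_1 = K_2 + 22.3×ρ, so ρ = (K_1 − K_2)/22.3 = 62.6629/22.3 = 2.81 g cm⁻³.

2.81 g cm⁻³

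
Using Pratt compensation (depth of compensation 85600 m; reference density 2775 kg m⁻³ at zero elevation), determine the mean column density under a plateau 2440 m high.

2700 kg m⁻³

Pratt balance: ρ_ref D = ρ (D + h).
ρ = ρ_ref D/(D + h) = 2775 × 85600 m/(85600 m + 2440 m) = 2700 kg m⁻³.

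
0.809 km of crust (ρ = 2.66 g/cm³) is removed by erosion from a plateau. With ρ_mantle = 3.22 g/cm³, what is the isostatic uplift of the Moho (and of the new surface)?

0.668 km

Unloading: uplift u = e ρ_c/ρ_m = 0.809 km × 2.66/3.22 = 0.668 km.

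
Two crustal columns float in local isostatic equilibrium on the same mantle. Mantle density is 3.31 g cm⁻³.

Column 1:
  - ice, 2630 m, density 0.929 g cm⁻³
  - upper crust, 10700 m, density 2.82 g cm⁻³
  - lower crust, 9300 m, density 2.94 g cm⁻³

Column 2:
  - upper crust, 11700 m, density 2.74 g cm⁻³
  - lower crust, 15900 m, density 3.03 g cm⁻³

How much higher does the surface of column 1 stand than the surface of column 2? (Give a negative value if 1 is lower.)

For any compensation level in the mantle, the mantle terms cancel and isostasy reduces to e = (Σt_1 − Σt_2) − (Σ(ρt)_1 − Σ(ρt)_2) / ρ_m.
Σt_1 = 22630 m; Σt_2 = 27600 m; Σ(ρt)_1 = 59959.27; Σ(ρt)_2 = 80235 (in m·g cm⁻³).
e = (22630 − 27600) − (59959.27 − 80235) / 3.31 = 1160 m.

1160 m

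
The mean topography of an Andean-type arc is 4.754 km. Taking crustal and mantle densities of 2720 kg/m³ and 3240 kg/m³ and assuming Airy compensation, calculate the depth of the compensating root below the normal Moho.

24.9 km

By Archimedes' principle applied to the lithosphere: the weight of the topography is balanced by the buoyancy of the root, ρ_c h = (ρ_m − ρ_c) r.
r = h · ρ_c / (ρ_m − ρ_c) = 4.754 km × 2720 / (3240 − 2720) = 24.9 km.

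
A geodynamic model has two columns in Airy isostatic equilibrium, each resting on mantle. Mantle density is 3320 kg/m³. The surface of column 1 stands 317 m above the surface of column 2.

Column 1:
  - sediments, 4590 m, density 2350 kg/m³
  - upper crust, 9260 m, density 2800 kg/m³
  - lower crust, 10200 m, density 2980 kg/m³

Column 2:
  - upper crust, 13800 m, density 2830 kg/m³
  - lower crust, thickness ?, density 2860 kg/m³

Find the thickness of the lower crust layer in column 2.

Take the compensation level at the base of the deeper column (depth z_c below the surface of column 1) and equate Σ ρ_i t_i down to z_c; mantle fills any gap and the z_c terms cancel.
Column 1: 4590×2350 + 9260×2800 + 10200×2980 + (z_c − 24050)×3320
Column 2: 317×0 + 13800×2830 + x×2860 + (z_c − 317 − 13800 − x)×3320
The z_c×3320 term appears on both sides and cancels. Collect the known terms of each column as K = Σ(ρt)_known − 3320 × (depth of known layers): K_1 = 67110500 − 3320×24050 = −12735500; K_2 = 39054000 − 3320×(317 + 13800) = −7814440.
Balance: K_1 = K_2 − x×(3320 − 2860), so x = (K_2 − K_1)/(3320 − 2860) = 4921060/460 = 10700 m.

10700 m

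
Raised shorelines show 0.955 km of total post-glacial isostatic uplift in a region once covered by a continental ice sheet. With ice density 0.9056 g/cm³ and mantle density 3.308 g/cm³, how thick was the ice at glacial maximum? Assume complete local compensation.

u = t ρ_ice/ρ_m → t = u ρ_m/ρ_ice = 0.955 km × 3.308/0.9056 = 3.49 km.

3.49 km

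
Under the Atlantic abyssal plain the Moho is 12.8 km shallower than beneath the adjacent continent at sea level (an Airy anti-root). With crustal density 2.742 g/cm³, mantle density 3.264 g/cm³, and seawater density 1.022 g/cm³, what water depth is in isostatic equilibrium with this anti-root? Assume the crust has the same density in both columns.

Replacing a thickness d of crust by seawater at the top must be balanced by replacing crust with mantle at the base: d (ρ_c − ρ_w) = a (ρ_m − ρ_c).
d = a (ρ_m − ρ_c)/(ρ_c − ρ_w) = 12.8 km × 0.522/1.72 = 3.88 km.

3.88 km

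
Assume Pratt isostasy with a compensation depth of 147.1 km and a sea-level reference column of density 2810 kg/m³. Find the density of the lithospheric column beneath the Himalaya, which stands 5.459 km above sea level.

Pratt balance: ρ_ref D = ρ (D + h).
ρ = ρ_ref D/(D + h) = 2810 × 147.1 km/(147.1 km + 5.459 km) = 2710 kg/m³.

2710 kg/m³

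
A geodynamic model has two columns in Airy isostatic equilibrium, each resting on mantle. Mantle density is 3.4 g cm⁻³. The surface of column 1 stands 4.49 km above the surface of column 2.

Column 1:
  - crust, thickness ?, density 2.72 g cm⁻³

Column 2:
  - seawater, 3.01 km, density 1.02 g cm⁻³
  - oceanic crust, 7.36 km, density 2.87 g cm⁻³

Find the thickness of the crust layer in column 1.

Take the compensation level at the base of the deeper column (depth z_c below the surface of column 1) and equate Σ ρ_i t_i down to z_c; mantle fills any gap and the z_c terms cancel.
Column 1: x×2.72 + (z_c − 0 − x)×3.4
Column 2: 4.49×0 + 3.01×1.02 + 7.36×2.87 + (z_c − 4.49 − 10.37)×3.4
The z_c×3.4 term appears on both sides and cancels. Collect the known terms of each column as K = Σ(ρt)_known − 3.4 × (depth of known layers): K_1 = 0 − 3.4×0 = 0; K_2 = 24.1934 − 3.4×(4.49 + 10.37) = −26.3306.
Balance: K_1 − x×(3.4 − 2.72) = K_2, so x = (K_1 − K_2)/(3.4 − 2.72) = 26.3306/0.68 = 38.7 km.

38.7 km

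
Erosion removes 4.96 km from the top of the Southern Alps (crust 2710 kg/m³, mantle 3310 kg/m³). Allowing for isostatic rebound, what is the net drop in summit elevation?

0.899 km

Rebound u = e ρ_c/ρ_m = 4.96 km × 2710/3310 = 4.061 km.
Net surface drop = e − u = 4.96 km − 4.061 km = e (ρ_m − ρ_c)/ρ_m = 0.899 km.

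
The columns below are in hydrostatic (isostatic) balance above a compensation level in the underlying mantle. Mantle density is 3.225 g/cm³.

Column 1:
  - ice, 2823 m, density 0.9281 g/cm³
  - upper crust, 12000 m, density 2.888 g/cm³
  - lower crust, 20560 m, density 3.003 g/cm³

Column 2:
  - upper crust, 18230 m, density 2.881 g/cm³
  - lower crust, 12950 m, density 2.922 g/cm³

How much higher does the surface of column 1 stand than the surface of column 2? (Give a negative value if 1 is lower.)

For any compensation level in the mantle, the mantle terms cancel and isostasy reduces to e = (Σt_1 − Σt_2) − (Σ(ρt)_1 − Σ(ρt)_2) / ρ_m.
Σt_1 = 35383 m; Σt_2 = 31180 m; Σ(ρt)_1 = 99017.7063; Σ(ρt)_2 = 90360.53 (in m·g/cm³).
e = (35383 − 31180) − (99017.7063 − 90360.53) / 3.225 = 1520 m.

1520 m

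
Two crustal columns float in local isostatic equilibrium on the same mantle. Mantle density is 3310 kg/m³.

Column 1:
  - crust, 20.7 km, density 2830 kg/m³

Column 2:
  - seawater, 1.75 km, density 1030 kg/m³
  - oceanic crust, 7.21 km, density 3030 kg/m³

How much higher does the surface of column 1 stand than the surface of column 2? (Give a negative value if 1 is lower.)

For any compensation level in the mantle, the mantle terms cancel and isostasy reduces to e = (Σt_1 − Σt_2) − (Σ(ρt)_1 − Σ(ρt)_2) / ρ_m.
Σt_1 = 20.7 km; Σt_2 = 8.96 km; Σ(ρt)_1 = 58581; Σ(ρt)_2 = 23648.8 (in km·kg/m³).
e = (20.7 − 8.96) − (58581 − 23648.8) / 3310 = 1.19 km.

1.19 km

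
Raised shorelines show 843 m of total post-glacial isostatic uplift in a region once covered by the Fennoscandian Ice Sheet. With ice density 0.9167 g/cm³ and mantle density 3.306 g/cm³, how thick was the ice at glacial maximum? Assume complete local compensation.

3040 m

u = t ρ_ice/ρ_m → t = u ρ_m/ρ_ice = 843 m × 3.306/0.9167 = 3040 m.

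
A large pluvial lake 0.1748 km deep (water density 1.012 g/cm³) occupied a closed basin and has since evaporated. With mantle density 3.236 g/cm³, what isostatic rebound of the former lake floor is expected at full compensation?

0.0547 km

u = d ρ_w/ρ_m = 0.1748 km × 1.012/3.236 = 0.0547 km.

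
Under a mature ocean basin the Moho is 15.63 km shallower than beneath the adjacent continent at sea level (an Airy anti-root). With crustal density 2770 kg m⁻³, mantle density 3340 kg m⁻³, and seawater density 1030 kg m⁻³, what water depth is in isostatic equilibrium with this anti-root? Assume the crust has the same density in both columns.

5.12 km

Replacing a thickness d of crust by seawater at the top must be balanced by replacing crust with mantle at the base: d (ρ_c − ρ_w) = a (ρ_m − ρ_c).
d = a (ρ_m − ρ_c)/(ρ_c − ρ_w) = 15.63 km × 570/1740 = 5.12 km.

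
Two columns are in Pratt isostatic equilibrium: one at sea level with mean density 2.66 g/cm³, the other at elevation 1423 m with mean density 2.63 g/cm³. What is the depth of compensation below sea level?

125000 m

ρ_ref D = ρ (D + h) → D (ρ_ref − ρ) = ρ h.
D = ρ h/(ρ_ref − ρ) = 2.63 × 1423 m/(2.66 − 2.63) = 125000 m.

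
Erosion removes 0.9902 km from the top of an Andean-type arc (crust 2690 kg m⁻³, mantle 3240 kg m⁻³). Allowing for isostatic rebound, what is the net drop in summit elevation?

0.168 km

Rebound u = e ρ_c/ρ_m = 0.9902 km × 2690/3240 = 0.8221 km.
Net surface drop = e − u = 0.9902 km − 0.8221 km = e (ρ_m − ρ_c)/ρ_m = 0.168 km.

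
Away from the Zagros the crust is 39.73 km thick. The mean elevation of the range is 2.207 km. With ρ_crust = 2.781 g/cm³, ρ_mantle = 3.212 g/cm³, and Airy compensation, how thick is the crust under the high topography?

Root depth r = h ρ_c / (ρ_m − ρ_c) = 2.207 km × 2.781 / 0.431 = 14.24 km.
Total thickness = T + h + r = 39.73 km + 2.207 km + 14.24 km = 56.2 km.

56.2 km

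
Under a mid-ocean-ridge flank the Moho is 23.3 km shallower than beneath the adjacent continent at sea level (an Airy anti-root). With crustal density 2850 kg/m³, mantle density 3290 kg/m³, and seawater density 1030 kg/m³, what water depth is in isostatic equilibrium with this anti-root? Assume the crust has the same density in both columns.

5.63 km

Replacing a thickness d of crust by seawater at the top must be balanced by replacing crust with mantle at the base: d (ρ_c − ρ_w) = a (ρ_m − ρ_c).
d = a (ρ_m − ρ_c)/(ρ_c − ρ_w) = 23.3 km × 440/1820 = 5.63 km.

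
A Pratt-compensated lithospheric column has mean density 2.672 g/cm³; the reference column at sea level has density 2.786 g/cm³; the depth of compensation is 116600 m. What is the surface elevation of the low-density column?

4970 m

ρ_ref D = ρ (D + h) → h = D (ρ_ref − ρ)/ρ.
h = 116600 m × (2.786 − 2.672)/2.672 = 4970 m.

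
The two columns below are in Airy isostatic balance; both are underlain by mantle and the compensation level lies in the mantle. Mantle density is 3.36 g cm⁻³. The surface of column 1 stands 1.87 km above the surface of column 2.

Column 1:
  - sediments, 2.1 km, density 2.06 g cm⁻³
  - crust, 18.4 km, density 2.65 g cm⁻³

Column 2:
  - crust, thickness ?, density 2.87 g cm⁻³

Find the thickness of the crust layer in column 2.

Take the compensation level at the base of the deeper column (depth z_c below the surface of column 1) and equate Σ ρ_i t_i down to z_c; mantle fills any gap and the z_c terms cancel.
Column 1: 2.1×2.06 + 18.4×2.65 + (z_c − 20.5)×3.36
Column 2: 1.87×0 + x×2.87 + (z_c − 1.87 − 0 − x)×3.36
The z_c×3.36 term appears on both sides and cancels. Collect the known terms of each column as K = Σ(ρt)_known − 3.36 × (depth of known layers): K_1 = 53.086 − 3.36×20.5 = −15.794; K_2 = 0 − 3.36×(1.87 + 0) = −6.2832.
Balance: K_1 = K_2 − x×(3.36 − 2.87), so x = (K_2 − K_1)/(3.36 − 2.87) = 9.5108/0.49 = 19.4 km.

19.4 km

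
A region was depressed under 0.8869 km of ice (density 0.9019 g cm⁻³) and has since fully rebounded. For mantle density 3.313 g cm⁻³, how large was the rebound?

Removing the load lets mantle flow back in; uplift u satisfies ρ_ice t = ρ_m u.
u = t ρ_ice/ρ_m = 0.8869 km × 0.9019/3.313 = 0.241 km.

0.241 km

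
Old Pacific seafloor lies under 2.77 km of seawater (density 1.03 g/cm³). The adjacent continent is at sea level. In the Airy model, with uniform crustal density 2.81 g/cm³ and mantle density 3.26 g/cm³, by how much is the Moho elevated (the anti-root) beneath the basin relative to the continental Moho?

By Archimedes' principle applied to the lithosphere: replacing crust with seawater at the top is compensated by replacing crust with mantle at the base: d (ρ_c − ρ_w) = a (ρ_m − ρ_c).
a = d (ρ_c − ρ_w)/(ρ_m − ρ_c) = 2.77 km × 1.78/0.45 = 11 km.

11 km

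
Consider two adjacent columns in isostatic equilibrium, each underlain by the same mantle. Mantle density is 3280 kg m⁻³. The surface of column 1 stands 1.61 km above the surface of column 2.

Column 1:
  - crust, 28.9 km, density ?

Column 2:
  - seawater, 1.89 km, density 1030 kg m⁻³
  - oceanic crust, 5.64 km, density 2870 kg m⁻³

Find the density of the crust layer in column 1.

Take the compensation level at the base of the deeper column (depth z_c below the surface of column 1) and equate Σ ρ_i t_i down to z_c; mantle fills any gap and the z_c terms cancel.
Column 1: 28.9×ρ + (z_c − 28.9)×3280
Column 2: 1.61×0 + 1.89×1030 + 5.64×2870 + (z_c − 1.61 − 7.53)×3280
The z_c×3280 term appears on both sides and cancels. Collect the known terms of each column as K = Σ(ρt)_known − 3280 × (depth of known layers): K_1 = 0 − 3280×28.9 = −94792; K_2 = 18133.5 − 3280×(1.61 + 7.53) = −11845.7.
Balance: K_1 + 28.9×ρ = K_2, so ρ = (K_2 − K_1)/28.9 = 82946.3/28.9 = 2870 kg m⁻³.

2870 kg m⁻³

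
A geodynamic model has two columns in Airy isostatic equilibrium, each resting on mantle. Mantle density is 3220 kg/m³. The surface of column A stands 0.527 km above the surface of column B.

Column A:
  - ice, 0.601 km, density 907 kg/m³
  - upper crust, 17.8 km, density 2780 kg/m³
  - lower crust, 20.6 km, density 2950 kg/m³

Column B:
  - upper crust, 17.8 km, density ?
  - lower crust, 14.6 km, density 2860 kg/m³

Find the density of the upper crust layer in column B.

Take the compensation level at the base of the deeper column (depth z_c below the surface of column A) and equate Σ ρ_i t_i down to z_c; mantle fills any gap and the z_c terms cancel.
Column A: 0.601×907 + 17.8×2780 + 20.6×2950 + (z_c − 39.001)×3220
Column B: 0.527×0 + 17.8×ρ + 14.6×2860 + (z_c − 0.527 − 32.4)×3220
The z_c×3220 term appears on both sides and cancels. Collect the known terms of each column as K = Σ(ρt)_known − 3220 × (depth of known layers): K_A = 110799.107 − 3220×39.001 = −14784.113; K_B = 41756 − 3220×(0.527 + 32.4) = −64268.94.
Balance: K_A = K_B + 17.8×ρ, so ρ = (K_A − K_B)/17.8 = 49484.8/17.8 = 2780 kg/m³.

2780 kg/m³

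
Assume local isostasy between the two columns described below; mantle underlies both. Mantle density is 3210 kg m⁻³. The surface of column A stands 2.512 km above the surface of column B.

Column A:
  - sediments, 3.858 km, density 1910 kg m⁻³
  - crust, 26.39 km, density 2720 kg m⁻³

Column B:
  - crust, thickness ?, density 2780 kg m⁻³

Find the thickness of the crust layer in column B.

Take the compensation level at the base of the deeper column (depth z_c below the surface of column A) and equate Σ ρ_i t_i down to z_c; mantle fills any gap and the z_c terms cancel.
Column A: 3.858×1910 + 26.39×2720 + (z_c − 30.248)×3210
Column B: 2.512×0 + x×2780 + (z_c − 2.512 − 0 − x)×3210
The z_c×3210 term appears on both sides and cancels. Collect the known terms of each column as K = Σ(ρt)_known − 3210 × (depth of known layers): K_A = 79149.58 − 3210×30.248 = −17946.5; K_B = 0 − 3210×(2.512 + 0) = −8063.52.
Balance: K_A = K_B − x×(3210 − 2780), so x = (K_B − K_A)/(3210 − 2780) = 9882.98/430 = 23 km.

23 km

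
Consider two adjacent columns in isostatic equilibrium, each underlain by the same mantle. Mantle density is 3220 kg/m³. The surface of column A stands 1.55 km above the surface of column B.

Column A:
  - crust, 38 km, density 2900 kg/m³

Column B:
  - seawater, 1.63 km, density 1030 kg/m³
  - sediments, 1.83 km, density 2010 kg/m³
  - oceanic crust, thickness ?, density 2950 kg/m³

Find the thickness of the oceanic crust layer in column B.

5.13 km

Take the compensation level at the base of the deeper column (depth z_c below the surface of column A) and equate Σ ρ_i t_i down to z_c; mantle fills any gap and the z_c terms cancel.
Column A: 38×2900 + (z_c − 38)×3220
Column B: 1.55×0 + 1.63×1030 + 1.83×2010 + x×2950 + (z_c − 1.55 − 3.46 − x)×3220
The z_c×3220 term appears on both sides and cancels. Collect the known terms of each column as K = Σ(ρt)_known − 3220 × (depth of known layers): K_A = 110200 − 3220×38 = −12160; K_B = 5357.2 − 3220×(1.55 + 3.46) = −10775.
Balance: K_A = K_B − x×(3220 − 2950), so x = (K_B − K_A)/(3220 − 2950) = 1385/270 = 5.13 km.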